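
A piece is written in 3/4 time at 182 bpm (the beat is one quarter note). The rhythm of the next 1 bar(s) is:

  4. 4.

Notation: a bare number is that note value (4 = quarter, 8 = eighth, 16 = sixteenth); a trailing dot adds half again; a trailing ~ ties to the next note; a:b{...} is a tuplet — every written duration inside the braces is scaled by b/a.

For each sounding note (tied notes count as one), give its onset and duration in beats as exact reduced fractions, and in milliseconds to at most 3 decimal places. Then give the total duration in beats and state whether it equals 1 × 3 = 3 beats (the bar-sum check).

1) 0.0ms=0b +494.505ms=3/2b
2) 494.505ms=3/2b +494.505ms=3/2b
Σ=3b of 3 (182bpm 3/4) — PASS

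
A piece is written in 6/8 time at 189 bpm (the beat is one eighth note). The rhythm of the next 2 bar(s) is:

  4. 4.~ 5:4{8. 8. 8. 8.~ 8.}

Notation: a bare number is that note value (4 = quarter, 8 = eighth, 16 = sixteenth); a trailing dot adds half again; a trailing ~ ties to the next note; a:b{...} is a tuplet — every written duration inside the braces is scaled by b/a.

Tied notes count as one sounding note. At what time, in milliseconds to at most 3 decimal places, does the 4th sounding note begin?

note 4 onset = 42/5b = 2666.667ms

1. 0.0ms @ 0 + 952.381ms (3)
2. 952.381ms @ 3 + 1333.333ms (21/5)
3. 2285.714ms @ 36/5 + 380.952ms (6/5)
4. 2666.667ms @ 42/5 + 380.952ms (6/5)
5. 3047.619ms @ 48/5 + 761.905ms (12/5)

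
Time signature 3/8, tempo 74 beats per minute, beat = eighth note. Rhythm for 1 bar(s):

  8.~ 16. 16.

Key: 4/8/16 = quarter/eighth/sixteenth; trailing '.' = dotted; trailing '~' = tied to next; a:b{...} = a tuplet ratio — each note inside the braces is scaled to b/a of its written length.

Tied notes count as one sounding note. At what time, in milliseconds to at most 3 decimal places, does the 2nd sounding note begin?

note 2 onset = 9/4b = 1824.324ms

1. 0.0ms @ 0 + 1824.324ms (9/4)
2. 1824.324ms @ 9/4 + 608.108ms (3/4)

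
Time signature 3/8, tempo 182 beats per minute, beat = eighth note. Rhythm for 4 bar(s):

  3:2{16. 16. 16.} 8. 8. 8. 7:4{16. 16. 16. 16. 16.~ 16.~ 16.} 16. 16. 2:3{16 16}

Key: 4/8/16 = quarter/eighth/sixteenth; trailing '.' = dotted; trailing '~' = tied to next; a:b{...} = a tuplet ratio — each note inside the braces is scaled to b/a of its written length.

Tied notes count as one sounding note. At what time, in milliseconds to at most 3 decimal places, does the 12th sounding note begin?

note 12 onset = 9b = 2967.033ms

1. 0.0ms @ 0 + 164.835ms (1/2)
2. 164.835ms @ 1/2 + 164.835ms (1/2)
3. 329.67ms @ 1 + 164.835ms (1/2)
4. 494.505ms @ 3/2 + 494.505ms (3/2)
5. 989.011ms @ 3 + 494.505ms (3/2)
6. 1483.516ms @ 9/2 + 494.505ms (3/2)
7. 1978.022ms @ 6 + 141.287ms (3/7)
8. 2119.309ms @ 45/7 + 141.287ms (3/7)
9. 2260.597ms @ 48/7 + 141.287ms (3/7)
10. 2401.884ms @ 51/7 + 141.287ms (3/7)
11. 2543.171ms @ 54/7 + 423.862ms (9/7)
12. 2967.033ms @ 9 + 247.253ms (3/4)
13. 3214.286ms @ 39/4 + 247.253ms (3/4)
14. 3461.538ms @ 21/2 + 247.253ms (3/4)
15. 3708.791ms @ 45/4 + 247.253ms (3/4)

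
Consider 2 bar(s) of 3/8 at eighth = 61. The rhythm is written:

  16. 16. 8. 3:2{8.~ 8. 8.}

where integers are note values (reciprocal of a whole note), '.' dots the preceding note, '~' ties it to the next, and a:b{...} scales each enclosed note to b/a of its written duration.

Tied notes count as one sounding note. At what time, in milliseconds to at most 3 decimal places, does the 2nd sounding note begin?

1. 0.0ms @ 0 + 737.705ms (3/4)
2. 737.705ms @ 3/4 + 737.705ms (3/4)
3. 1475.41ms @ 3/2 + 1475.41ms (3/2)
4. 2950.82ms @ 3 + 1967.213ms (2)
5. 4918.033ms @ 5 + 983.607ms (1)

note 2 onset = 3/4b = 737.705ms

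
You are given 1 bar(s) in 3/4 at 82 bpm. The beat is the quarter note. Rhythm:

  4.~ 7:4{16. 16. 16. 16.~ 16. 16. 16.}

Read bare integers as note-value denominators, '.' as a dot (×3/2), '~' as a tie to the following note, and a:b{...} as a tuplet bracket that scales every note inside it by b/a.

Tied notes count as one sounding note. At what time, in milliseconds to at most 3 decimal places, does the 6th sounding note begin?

note 6 onset = 39/14b = 2038.328ms

1. 0.0ms @ 0 + 1254.355ms (12/7)
2. 1254.355ms @ 12/7 + 156.794ms (3/14)
3. 1411.15ms @ 27/14 + 156.794ms (3/14)
4. 1567.944ms @ 15/7 + 313.589ms (3/7)
5. 1881.533ms @ 18/7 + 156.794ms (3/14)
6. 2038.328ms @ 39/14 + 156.794ms (3/14)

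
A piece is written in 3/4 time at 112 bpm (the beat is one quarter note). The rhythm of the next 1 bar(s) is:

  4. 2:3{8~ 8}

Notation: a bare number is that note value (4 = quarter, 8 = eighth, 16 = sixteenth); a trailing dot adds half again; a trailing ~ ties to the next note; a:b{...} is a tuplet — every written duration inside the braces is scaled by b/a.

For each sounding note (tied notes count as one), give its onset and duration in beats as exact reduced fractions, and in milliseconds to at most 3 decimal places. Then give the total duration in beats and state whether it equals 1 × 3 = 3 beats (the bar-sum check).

1) 0.0ms=0b +803.571ms=3/2b
2) 803.571ms=3/2b +803.571ms=3/2b
Σ=3b of 3 (112bpm 3/4) — PASS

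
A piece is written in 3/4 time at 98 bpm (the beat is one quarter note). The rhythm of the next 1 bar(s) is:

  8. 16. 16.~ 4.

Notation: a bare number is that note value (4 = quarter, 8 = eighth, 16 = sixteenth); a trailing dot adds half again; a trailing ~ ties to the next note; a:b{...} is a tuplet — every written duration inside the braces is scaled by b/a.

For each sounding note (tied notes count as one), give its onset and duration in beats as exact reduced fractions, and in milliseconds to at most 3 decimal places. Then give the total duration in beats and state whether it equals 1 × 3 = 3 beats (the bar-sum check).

1) 0.0ms=0b +459.184ms=3/4b
2) 459.184ms=3/4b +229.592ms=3/8b
3) 688.776ms=9/8b +1147.959ms=15/8b
Σ=3b of 3 (98bpm 3/4) — PASS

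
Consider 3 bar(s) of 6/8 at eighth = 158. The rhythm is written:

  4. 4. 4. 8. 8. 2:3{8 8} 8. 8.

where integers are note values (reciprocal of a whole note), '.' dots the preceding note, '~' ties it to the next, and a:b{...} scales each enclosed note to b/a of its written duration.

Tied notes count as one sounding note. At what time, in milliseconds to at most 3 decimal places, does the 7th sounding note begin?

note 7 onset = 27/2b = 5126.582ms

1. 0.0ms @ 0 + 1139.241ms (3)
2. 1139.241ms @ 3 + 1139.241ms (3)
3. 2278.481ms @ 6 + 1139.241ms (3)
4. 3417.722ms @ 9 + 569.62ms (3/2)
5. 3987.342ms @ 21/2 + 569.62ms (3/2)
6. 4556.962ms @ 12 + 569.62ms (3/2)
7. 5126.582ms @ 27/2 + 569.62ms (3/2)
8. 5696.203ms @ 15 + 569.62ms (3/2)
9. 6265.823ms @ 33/2 + 569.62ms (3/2)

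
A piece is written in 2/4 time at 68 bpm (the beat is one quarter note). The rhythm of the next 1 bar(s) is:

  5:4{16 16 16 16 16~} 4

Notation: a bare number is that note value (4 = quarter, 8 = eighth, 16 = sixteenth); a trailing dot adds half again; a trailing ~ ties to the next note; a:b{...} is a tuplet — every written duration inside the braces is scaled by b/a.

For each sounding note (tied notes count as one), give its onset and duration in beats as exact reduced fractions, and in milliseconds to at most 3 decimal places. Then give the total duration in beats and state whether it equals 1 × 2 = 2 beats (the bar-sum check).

1) 0.0ms=0b +176.471ms=1/5b
2) 176.471ms=1/5b +176.471ms=1/5b
3) 352.941ms=2/5b +176.471ms=1/5b
4) 529.412ms=3/5b +176.471ms=1/5b
5) 705.882ms=4/5b +1058.824ms=6/5b
Σ=2b of 2 (68bpm 2/4) — PASS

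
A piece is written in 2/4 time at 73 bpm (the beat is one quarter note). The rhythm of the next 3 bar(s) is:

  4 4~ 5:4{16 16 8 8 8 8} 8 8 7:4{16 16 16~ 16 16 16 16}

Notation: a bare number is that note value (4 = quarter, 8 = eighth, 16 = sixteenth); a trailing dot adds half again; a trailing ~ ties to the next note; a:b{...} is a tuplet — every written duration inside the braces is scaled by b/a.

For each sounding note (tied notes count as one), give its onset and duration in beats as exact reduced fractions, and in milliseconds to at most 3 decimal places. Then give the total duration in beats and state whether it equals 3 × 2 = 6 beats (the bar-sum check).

1) 0.0ms=0b +821.918ms=1b
2) 821.918ms=1b +986.301ms=6/5b
3) 1808.219ms=11/5b +164.384ms=1/5b
4) 1972.603ms=12/5b +328.767ms=2/5b
5) 2301.37ms=14/5b +328.767ms=2/5b
6) 2630.137ms=16/5b +328.767ms=2/5b
7) 2958.904ms=18/5b +328.767ms=2/5b
8) 3287.671ms=4b +410.959ms=1/2b
9) 3698.63ms=9/2b +410.959ms=1/2b
10) 4109.589ms=5b +117.417ms=1/7b
11) 4227.006ms=36/7b +117.417ms=1/7b
12) 4344.423ms=37/7b +234.834ms=2/7b
13) 4579.256ms=39/7b +117.417ms=1/7b
14) 4696.673ms=40/7b +117.417ms=1/7b
15) 4814.09ms=41/7b +117.417ms=1/7b
Σ=6b of 6 (73bpm 2/4) — PASS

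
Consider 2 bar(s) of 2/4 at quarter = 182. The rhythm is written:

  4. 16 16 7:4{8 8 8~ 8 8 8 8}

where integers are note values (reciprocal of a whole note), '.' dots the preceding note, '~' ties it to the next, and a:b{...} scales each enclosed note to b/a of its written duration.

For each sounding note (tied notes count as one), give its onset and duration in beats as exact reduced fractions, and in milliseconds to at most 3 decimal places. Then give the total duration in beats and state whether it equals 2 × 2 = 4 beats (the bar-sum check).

1) 0.0ms=0b +494.505ms=3/2b
2) 494.505ms=3/2b +82.418ms=1/4b
3) 576.923ms=7/4b +82.418ms=1/4b
4) 659.341ms=2b +94.192ms=2/7b
5) 753.532ms=16/7b +94.192ms=2/7b
6) 847.724ms=18/7b +188.383ms=4/7b
7) 1036.107ms=22/7b +94.192ms=2/7b
8) 1130.298ms=24/7b +94.192ms=2/7b
9) 1224.49ms=26/7b +94.192ms=2/7b
Σ=4b of 4 (182bpm 2/4) — PASS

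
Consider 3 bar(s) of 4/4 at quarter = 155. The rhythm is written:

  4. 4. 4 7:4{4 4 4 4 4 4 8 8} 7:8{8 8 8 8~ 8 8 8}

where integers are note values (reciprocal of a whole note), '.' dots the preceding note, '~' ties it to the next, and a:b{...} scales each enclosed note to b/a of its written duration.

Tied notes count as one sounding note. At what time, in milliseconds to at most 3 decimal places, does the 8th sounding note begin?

note 8 onset = 44/7b = 2433.18ms

1. 0.0ms @ 0 + 580.645ms (3/2)
2. 580.645ms @ 3/2 + 580.645ms (3/2)
3. 1161.29ms @ 3 + 387.097ms (1)
4. 1548.387ms @ 4 + 221.198ms (4/7)
5. 1769.585ms @ 32/7 + 221.198ms (4/7)
6. 1990.783ms @ 36/7 + 221.198ms (4/7)
7. 2211.982ms @ 40/7 + 221.198ms (4/7)
8. 2433.18ms @ 44/7 + 221.198ms (4/7)
9. 2654.378ms @ 48/7 + 221.198ms (4/7)
10. 2875.576ms @ 52/7 + 110.599ms (2/7)
11. 2986.175ms @ 54/7 + 110.599ms (2/7)
12. 3096.774ms @ 8 + 221.198ms (4/7)
13. 3317.972ms @ 60/7 + 221.198ms (4/7)
14. 3539.171ms @ 64/7 + 221.198ms (4/7)
15. 3760.369ms @ 68/7 + 442.396ms (8/7)
16. 4202.765ms @ 76/7 + 221.198ms (4/7)
17. 4423.963ms @ 80/7 + 221.198ms (4/7)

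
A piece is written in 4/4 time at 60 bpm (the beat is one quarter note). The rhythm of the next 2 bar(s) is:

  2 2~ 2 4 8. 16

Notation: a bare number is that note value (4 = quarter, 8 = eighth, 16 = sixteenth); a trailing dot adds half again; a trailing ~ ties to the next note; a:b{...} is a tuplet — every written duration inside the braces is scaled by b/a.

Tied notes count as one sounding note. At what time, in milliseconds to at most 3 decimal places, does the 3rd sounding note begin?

note 3 onset = 6b = 6000.0ms

1. 0.0ms @ 0 + 2000.0ms (2)
2. 2000.0ms @ 2 + 4000.0ms (4)
3. 6000.0ms @ 6 + 1000.0ms (1)
4. 7000.0ms @ 7 + 750.0ms (3/4)
5. 7750.0ms @ 31/4 + 250.0ms (1/4)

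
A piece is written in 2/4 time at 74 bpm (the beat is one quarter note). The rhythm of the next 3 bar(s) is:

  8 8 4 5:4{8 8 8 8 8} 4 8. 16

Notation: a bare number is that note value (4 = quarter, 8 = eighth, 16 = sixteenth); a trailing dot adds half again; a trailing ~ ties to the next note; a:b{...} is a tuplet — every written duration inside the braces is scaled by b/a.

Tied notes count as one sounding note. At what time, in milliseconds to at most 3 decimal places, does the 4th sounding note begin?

1. 0.0ms @ 0 + 405.405ms (1/2)
2. 405.405ms @ 1/2 + 405.405ms (1/2)
3. 810.811ms @ 1 + 810.811ms (1)
4. 1621.622ms @ 2 + 324.324ms (2/5)
5. 1945.946ms @ 12/5 + 324.324ms (2/5)
6. 2270.27ms @ 14/5 + 324.324ms (2/5)
7. 2594.595ms @ 16/5 + 324.324ms (2/5)
8. 2918.919ms @ 18/5 + 324.324ms (2/5)
9. 3243.243ms @ 4 + 810.811ms (1)
10. 4054.054ms @ 5 + 608.108ms (3/4)
11. 4662.162ms @ 23/4 + 202.703ms (1/4)

note 4 onset = 2b = 1621.622ms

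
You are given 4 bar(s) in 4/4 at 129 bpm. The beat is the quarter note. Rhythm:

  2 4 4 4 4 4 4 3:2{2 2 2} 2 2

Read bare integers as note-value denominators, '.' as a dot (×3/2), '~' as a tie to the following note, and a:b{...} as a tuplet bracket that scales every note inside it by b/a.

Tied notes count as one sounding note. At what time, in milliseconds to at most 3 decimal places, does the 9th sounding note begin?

note 9 onset = 28/3b = 4341.085ms

1. 0.0ms @ 0 + 930.233ms (2)
2. 930.233ms @ 2 + 465.116ms (1)
3. 1395.349ms @ 3 + 465.116ms (1)
4. 1860.465ms @ 4 + 465.116ms (1)
5. 2325.581ms @ 5 + 465.116ms (1)
6. 2790.698ms @ 6 + 465.116ms (1)
7. 3255.814ms @ 7 + 465.116ms (1)
8. 3720.93ms @ 8 + 620.155ms (4/3)
9. 4341.085ms @ 28/3 + 620.155ms (4/3)
10. 4961.24ms @ 32/3 + 620.155ms (4/3)
11. 5581.395ms @ 12 + 930.233ms (2)
12. 6511.628ms @ 14 + 930.233ms (2)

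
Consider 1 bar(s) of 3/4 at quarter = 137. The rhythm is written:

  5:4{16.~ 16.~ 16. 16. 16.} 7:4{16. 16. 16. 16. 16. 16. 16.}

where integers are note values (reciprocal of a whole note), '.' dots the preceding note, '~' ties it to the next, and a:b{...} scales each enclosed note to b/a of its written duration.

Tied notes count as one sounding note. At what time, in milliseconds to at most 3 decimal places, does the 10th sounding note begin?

note 10 onset = 39/14b = 1220.021ms

1. 0.0ms @ 0 + 394.161ms (9/10)
2. 394.161ms @ 9/10 + 131.387ms (3/10)
3. 525.547ms @ 6/5 + 131.387ms (3/10)
4. 656.934ms @ 3/2 + 93.848ms (3/14)
5. 750.782ms @ 12/7 + 93.848ms (3/14)
6. 844.63ms @ 27/14 + 93.848ms (3/14)
7. 938.478ms @ 15/7 + 93.848ms (3/14)
8. 1032.325ms @ 33/14 + 93.848ms (3/14)
9. 1126.173ms @ 18/7 + 93.848ms (3/14)
10. 1220.021ms @ 39/14 + 93.848ms (3/14)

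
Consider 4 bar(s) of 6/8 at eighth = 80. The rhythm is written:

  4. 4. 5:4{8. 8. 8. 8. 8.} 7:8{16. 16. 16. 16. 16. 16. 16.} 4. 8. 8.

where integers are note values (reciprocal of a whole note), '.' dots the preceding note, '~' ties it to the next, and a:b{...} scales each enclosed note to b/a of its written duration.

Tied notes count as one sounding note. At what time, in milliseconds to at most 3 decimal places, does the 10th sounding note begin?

1. 0.0ms @ 0 + 2250.0ms (3)
2. 2250.0ms @ 3 + 2250.0ms (3)
3. 4500.0ms @ 6 + 900.0ms (6/5)
4. 5400.0ms @ 36/5 + 900.0ms (6/5)
5. 6300.0ms @ 42/5 + 900.0ms (6/5)
6. 7200.0ms @ 48/5 + 900.0ms (6/5)
7. 8100.0ms @ 54/5 + 900.0ms (6/5)
8. 9000.0ms @ 12 + 642.857ms (6/7)
9. 9642.857ms @ 90/7 + 642.857ms (6/7)
10. 10285.714ms @ 96/7 + 642.857ms (6/7)
11. 10928.571ms @ 102/7 + 642.857ms (6/7)
12. 11571.429ms @ 108/7 + 642.857ms (6/7)
13. 12214.286ms @ 114/7 + 642.857ms (6/7)
14. 12857.143ms @ 120/7 + 642.857ms (6/7)
15. 13500.0ms @ 18 + 2250.0ms (3)
16. 15750.0ms @ 21 + 1125.0ms (3/2)
17. 16875.0ms @ 45/2 + 1125.0ms (3/2)

note 10 onset = 96/7b = 10285.714ms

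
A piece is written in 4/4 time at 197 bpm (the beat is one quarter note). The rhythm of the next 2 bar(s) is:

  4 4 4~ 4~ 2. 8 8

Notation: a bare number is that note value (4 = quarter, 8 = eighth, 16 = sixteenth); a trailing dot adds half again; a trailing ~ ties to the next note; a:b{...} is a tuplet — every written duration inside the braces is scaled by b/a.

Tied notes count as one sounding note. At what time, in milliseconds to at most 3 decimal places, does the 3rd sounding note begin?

1. 0.0ms @ 0 + 304.569ms (1)
2. 304.569ms @ 1 + 304.569ms (1)
3. 609.137ms @ 2 + 1522.843ms (5)
4. 2131.98ms @ 7 + 152.284ms (1/2)
5. 2284.264ms @ 15/2 + 152.284ms (1/2)

note 3 onset = 2b = 609.137ms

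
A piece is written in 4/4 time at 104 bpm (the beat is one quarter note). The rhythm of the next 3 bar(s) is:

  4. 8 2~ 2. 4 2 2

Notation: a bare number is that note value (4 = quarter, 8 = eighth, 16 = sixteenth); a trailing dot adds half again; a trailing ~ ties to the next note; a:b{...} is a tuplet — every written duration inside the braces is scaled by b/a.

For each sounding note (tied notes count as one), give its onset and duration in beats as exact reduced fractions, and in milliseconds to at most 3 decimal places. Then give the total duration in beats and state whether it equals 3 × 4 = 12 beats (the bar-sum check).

1) 0.0ms=0b +865.385ms=3/2b
2) 865.385ms=3/2b +288.462ms=1/2b
3) 1153.846ms=2b +2884.615ms=5b
4) 4038.462ms=7b +576.923ms=1b
5) 4615.385ms=8b +1153.846ms=2b
6) 5769.231ms=10b +1153.846ms=2b
Σ=12b of 12 (104bpm 4/4) — PASS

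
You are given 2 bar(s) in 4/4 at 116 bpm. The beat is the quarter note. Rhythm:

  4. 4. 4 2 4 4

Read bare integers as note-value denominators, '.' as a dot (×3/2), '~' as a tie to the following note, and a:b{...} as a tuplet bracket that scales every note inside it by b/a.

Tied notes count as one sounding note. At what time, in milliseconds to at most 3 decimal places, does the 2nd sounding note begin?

note 2 onset = 3/2b = 775.862ms

1. 0.0ms @ 0 + 775.862ms (3/2)
2. 775.862ms @ 3/2 + 775.862ms (3/2)
3. 1551.724ms @ 3 + 517.241ms (1)
4. 2068.966ms @ 4 + 1034.483ms (2)
5. 3103.448ms @ 6 + 517.241ms (1)
6. 3620.69ms @ 7 + 517.241ms (1)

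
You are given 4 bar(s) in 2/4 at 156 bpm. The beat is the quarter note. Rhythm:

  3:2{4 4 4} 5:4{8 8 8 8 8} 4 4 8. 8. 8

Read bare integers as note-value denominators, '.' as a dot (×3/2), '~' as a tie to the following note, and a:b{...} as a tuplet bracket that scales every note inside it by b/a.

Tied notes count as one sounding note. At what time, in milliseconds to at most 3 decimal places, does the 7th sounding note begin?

1. 0.0ms @ 0 + 256.41ms (2/3)
2. 256.41ms @ 2/3 + 256.41ms (2/3)
3. 512.821ms @ 4/3 + 256.41ms (2/3)
4. 769.231ms @ 2 + 153.846ms (2/5)
5. 923.077ms @ 12/5 + 153.846ms (2/5)
6. 1076.923ms @ 14/5 + 153.846ms (2/5)
7. 1230.769ms @ 16/5 + 153.846ms (2/5)
8. 1384.615ms @ 18/5 + 153.846ms (2/5)
9. 1538.462ms @ 4 + 384.615ms (1)
10. 1923.077ms @ 5 + 384.615ms (1)
11. 2307.692ms @ 6 + 288.462ms (3/4)
12. 2596.154ms @ 27/4 + 288.462ms (3/4)
13. 2884.615ms @ 15/2 + 192.308ms (1/2)

note 7 onset = 16/5b = 1230.769ms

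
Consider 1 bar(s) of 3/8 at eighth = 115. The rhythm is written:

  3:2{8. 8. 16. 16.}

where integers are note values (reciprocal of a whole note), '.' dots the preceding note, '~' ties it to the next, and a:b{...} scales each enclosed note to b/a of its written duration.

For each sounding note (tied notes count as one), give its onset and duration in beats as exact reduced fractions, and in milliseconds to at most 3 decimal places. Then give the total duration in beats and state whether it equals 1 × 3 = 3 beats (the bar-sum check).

1) 0.0ms=0b +521.739ms=1b
2) 521.739ms=1b +521.739ms=1b
3) 1043.478ms=2b +260.87ms=1/2b
4) 1304.348ms=5/2b +260.87ms=1/2b
Σ=3b of 3 (115bpm 3/8) — PASS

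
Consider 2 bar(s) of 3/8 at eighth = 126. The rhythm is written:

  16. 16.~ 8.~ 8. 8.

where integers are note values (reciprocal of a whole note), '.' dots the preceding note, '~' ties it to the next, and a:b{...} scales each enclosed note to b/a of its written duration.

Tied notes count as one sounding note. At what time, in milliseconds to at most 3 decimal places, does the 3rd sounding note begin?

note 3 onset = 9/2b = 2142.857ms

1. 0.0ms @ 0 + 357.143ms (3/4)
2. 357.143ms @ 3/4 + 1785.714ms (15/4)
3. 2142.857ms @ 9/2 + 714.286ms (3/2)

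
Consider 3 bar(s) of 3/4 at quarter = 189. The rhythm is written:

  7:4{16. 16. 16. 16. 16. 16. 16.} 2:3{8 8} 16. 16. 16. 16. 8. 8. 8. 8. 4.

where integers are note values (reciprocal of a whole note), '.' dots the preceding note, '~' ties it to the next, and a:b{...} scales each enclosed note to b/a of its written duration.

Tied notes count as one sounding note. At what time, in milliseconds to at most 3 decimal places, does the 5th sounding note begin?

note 5 onset = 6/7b = 272.109ms

1. 0.0ms @ 0 + 68.027ms (3/14)
2. 68.027ms @ 3/14 + 68.027ms (3/14)
3. 136.054ms @ 3/7 + 68.027ms (3/14)
4. 204.082ms @ 9/14 + 68.027ms (3/14)
5. 272.109ms @ 6/7 + 68.027ms (3/14)
6. 340.136ms @ 15/14 + 68.027ms (3/14)
7. 408.163ms @ 9/7 + 68.027ms (3/14)
8. 476.19ms @ 3/2 + 238.095ms (3/4)
9. 714.286ms @ 9/4 + 238.095ms (3/4)
10. 952.381ms @ 3 + 119.048ms (3/8)
11. 1071.429ms @ 27/8 + 119.048ms (3/8)
12. 1190.476ms @ 15/4 + 119.048ms (3/8)
13. 1309.524ms @ 33/8 + 119.048ms (3/8)
14. 1428.571ms @ 9/2 + 238.095ms (3/4)
15. 1666.667ms @ 21/4 + 238.095ms (3/4)
16. 1904.762ms @ 6 + 238.095ms (3/4)
17. 2142.857ms @ 27/4 + 238.095ms (3/4)
18. 2380.952ms @ 15/2 + 476.19ms (3/2)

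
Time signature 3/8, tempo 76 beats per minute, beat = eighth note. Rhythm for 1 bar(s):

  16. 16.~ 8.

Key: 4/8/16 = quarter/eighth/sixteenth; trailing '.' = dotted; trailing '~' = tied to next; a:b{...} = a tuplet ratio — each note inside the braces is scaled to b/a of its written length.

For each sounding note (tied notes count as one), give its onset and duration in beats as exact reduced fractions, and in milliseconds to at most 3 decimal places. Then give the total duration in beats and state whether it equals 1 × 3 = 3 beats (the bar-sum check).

1) 0.0ms=0b +592.105ms=3/4b
2) 592.105ms=3/4b +1776.316ms=9/4b
Σ=3b of 3 (76bpm 3/8) — PASS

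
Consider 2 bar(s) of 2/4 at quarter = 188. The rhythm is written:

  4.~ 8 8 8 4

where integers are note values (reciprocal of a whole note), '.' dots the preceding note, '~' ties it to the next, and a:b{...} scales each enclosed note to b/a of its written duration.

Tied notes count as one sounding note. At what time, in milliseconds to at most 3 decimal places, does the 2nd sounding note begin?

1. 0.0ms @ 0 + 638.298ms (2)
2. 638.298ms @ 2 + 159.574ms (1/2)
3. 797.872ms @ 5/2 + 159.574ms (1/2)
4. 957.447ms @ 3 + 319.149ms (1)

note 2 onset = 2b = 638.298ms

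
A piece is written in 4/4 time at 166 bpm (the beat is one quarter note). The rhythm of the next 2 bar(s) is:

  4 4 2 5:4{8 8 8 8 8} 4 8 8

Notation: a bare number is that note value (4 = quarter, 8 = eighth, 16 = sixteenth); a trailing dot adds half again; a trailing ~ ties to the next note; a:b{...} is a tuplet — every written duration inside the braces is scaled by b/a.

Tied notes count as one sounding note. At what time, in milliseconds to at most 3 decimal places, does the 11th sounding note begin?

1. 0.0ms @ 0 + 361.446ms (1)
2. 361.446ms @ 1 + 361.446ms (1)
3. 722.892ms @ 2 + 722.892ms (2)
4. 1445.783ms @ 4 + 144.578ms (2/5)
5. 1590.361ms @ 22/5 + 144.578ms (2/5)
6. 1734.94ms @ 24/5 + 144.578ms (2/5)
7. 1879.518ms @ 26/5 + 144.578ms (2/5)
8. 2024.096ms @ 28/5 + 144.578ms (2/5)
9. 2168.675ms @ 6 + 361.446ms (1)
10. 2530.12ms @ 7 + 180.723ms (1/2)
11. 2710.843ms @ 15/2 + 180.723ms (1/2)

note 11 onset = 15/2b = 2710.843ms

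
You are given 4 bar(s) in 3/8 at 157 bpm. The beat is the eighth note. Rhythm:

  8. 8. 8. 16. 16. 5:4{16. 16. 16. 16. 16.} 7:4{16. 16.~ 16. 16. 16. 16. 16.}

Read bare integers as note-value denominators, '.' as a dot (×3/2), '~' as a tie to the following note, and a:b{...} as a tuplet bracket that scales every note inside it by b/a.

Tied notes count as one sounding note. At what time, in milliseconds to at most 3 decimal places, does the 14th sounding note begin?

note 14 onset = 75/7b = 4094.631ms

1. 0.0ms @ 0 + 573.248ms (3/2)
2. 573.248ms @ 3/2 + 573.248ms (3/2)
3. 1146.497ms @ 3 + 573.248ms (3/2)
4. 1719.745ms @ 9/2 + 286.624ms (3/4)
5. 2006.369ms @ 21/4 + 286.624ms (3/4)
6. 2292.994ms @ 6 + 229.299ms (3/5)
7. 2522.293ms @ 33/5 + 229.299ms (3/5)
8. 2751.592ms @ 36/5 + 229.299ms (3/5)
9. 2980.892ms @ 39/5 + 229.299ms (3/5)
10. 3210.191ms @ 42/5 + 229.299ms (3/5)
11. 3439.49ms @ 9 + 163.785ms (3/7)
12. 3603.276ms @ 66/7 + 327.571ms (6/7)
13. 3930.846ms @ 72/7 + 163.785ms (3/7)
14. 4094.631ms @ 75/7 + 163.785ms (3/7)
15. 4258.417ms @ 78/7 + 163.785ms (3/7)
16. 4422.202ms @ 81/7 + 163.785ms (3/7)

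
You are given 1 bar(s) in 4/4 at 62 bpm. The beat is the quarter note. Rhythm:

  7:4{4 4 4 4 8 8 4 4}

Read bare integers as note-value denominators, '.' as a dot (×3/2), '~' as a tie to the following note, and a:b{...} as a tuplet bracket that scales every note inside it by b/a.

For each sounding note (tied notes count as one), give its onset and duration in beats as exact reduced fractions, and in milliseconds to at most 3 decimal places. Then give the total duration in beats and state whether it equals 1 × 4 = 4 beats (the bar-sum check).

1) 0.0ms=0b +552.995ms=4/7b
2) 552.995ms=4/7b +552.995ms=4/7b
3) 1105.991ms=8/7b +552.995ms=4/7b
4) 1658.986ms=12/7b +552.995ms=4/7b
5) 2211.982ms=16/7b +276.498ms=2/7b
6) 2488.479ms=18/7b +276.498ms=2/7b
7) 2764.977ms=20/7b +552.995ms=4/7b
8) 3317.972ms=24/7b +552.995ms=4/7b
Σ=4b of 4 (62bpm 4/4) — PASS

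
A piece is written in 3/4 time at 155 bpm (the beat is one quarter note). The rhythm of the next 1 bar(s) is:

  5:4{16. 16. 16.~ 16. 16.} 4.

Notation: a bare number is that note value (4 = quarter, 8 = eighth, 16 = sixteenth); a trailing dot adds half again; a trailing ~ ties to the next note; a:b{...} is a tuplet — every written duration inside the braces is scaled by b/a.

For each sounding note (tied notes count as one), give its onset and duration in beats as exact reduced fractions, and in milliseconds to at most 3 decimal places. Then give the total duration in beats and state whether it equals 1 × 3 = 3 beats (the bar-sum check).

1) 0.0ms=0b +116.129ms=3/10b
2) 116.129ms=3/10b +116.129ms=3/10b
3) 232.258ms=3/5b +232.258ms=3/5b
4) 464.516ms=6/5b +116.129ms=3/10b
5) 580.645ms=3/2b +580.645ms=3/2b
Σ=3b of 3 (155bpm 3/4) — PASS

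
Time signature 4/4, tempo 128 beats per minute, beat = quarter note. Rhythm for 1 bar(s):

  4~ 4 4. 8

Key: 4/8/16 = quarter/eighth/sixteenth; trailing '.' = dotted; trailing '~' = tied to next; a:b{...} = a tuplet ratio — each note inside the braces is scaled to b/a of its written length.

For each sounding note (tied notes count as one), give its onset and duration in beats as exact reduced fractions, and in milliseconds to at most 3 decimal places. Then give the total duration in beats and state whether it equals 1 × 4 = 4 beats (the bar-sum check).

1) 0.0ms=0b +937.5ms=2b
2) 937.5ms=2b +703.125ms=3/2b
3) 1640.625ms=7/2b +234.375ms=1/2b
Σ=4b of 4 (128bpm 4/4) — PASS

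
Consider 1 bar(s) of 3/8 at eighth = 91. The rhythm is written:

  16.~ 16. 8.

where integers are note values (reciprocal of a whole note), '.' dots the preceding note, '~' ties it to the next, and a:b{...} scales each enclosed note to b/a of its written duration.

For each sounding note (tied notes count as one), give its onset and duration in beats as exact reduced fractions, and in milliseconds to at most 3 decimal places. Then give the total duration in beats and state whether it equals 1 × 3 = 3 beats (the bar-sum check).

1) 0.0ms=0b +989.011ms=3/2b
2) 989.011ms=3/2b +989.011ms=3/2b
Σ=3b of 3 (91bpm 3/8) — PASS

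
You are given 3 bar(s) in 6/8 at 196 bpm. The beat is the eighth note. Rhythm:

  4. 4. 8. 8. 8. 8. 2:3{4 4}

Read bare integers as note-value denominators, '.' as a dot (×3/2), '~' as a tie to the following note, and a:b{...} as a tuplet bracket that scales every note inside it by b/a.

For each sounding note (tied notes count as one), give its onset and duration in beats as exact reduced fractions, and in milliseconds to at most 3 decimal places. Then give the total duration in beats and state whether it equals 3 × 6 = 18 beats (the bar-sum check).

1) 0.0ms=0b +918.367ms=3b
2) 918.367ms=3b +918.367ms=3b
3) 1836.735ms=6b +459.184ms=3/2b
4) 2295.918ms=15/2b +459.184ms=3/2b
5) 2755.102ms=9b +459.184ms=3/2b
6) 3214.286ms=21/2b +459.184ms=3/2b
7) 3673.469ms=12b +918.367ms=3b
8) 4591.837ms=15b +918.367ms=3b
Σ=18b of 18 (196bpm 6/8) — PASS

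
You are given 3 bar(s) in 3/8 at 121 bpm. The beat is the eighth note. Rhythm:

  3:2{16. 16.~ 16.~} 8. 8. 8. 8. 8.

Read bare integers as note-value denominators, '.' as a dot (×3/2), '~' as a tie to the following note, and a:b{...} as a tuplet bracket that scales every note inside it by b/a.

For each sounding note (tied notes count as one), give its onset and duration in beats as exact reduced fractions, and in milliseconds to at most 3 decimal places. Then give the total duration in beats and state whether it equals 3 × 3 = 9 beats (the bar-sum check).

1) 0.0ms=0b +247.934ms=1/2b
2) 247.934ms=1/2b +1239.669ms=5/2b
3) 1487.603ms=3b +743.802ms=3/2b
4) 2231.405ms=9/2b +743.802ms=3/2b
5) 2975.207ms=6b +743.802ms=3/2b
6) 3719.008ms=15/2b +743.802ms=3/2b
Σ=9b of 9 (121bpm 3/8) — PASS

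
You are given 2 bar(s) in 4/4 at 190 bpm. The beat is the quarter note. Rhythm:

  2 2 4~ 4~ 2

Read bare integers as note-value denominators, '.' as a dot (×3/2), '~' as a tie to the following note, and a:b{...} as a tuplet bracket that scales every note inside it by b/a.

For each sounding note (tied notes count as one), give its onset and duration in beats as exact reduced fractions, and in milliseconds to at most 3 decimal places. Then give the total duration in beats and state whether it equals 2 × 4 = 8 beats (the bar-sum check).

1) 0.0ms=0b +631.579ms=2b
2) 631.579ms=2b +631.579ms=2b
3) 1263.158ms=4b +1263.158ms=4b
Σ=8b of 8 (190bpm 4/4) — PASS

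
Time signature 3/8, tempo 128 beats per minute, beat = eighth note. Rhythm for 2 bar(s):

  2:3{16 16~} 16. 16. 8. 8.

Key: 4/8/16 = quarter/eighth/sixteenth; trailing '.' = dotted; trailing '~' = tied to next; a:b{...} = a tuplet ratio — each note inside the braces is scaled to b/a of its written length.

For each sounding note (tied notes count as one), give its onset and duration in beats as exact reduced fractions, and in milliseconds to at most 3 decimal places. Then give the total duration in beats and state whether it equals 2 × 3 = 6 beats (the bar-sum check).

1) 0.0ms=0b +351.562ms=3/4b
2) 351.562ms=3/4b +703.125ms=3/2b
3) 1054.688ms=9/4b +351.562ms=3/4b
4) 1406.25ms=3b +703.125ms=3/2b
5) 2109.375ms=9/2b +703.125ms=3/2b
Σ=6b of 6 (128bpm 3/8) — PASS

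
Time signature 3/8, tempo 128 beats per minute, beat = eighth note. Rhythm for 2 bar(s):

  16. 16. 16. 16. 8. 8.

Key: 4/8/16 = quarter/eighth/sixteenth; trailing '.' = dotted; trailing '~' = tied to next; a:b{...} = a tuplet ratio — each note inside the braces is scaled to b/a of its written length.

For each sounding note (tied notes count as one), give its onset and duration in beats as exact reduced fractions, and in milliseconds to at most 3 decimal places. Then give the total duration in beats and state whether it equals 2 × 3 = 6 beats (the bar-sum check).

1) 0.0ms=0b +351.562ms=3/4b
2) 351.562ms=3/4b +351.562ms=3/4b
3) 703.125ms=3/2b +351.562ms=3/4b
4) 1054.688ms=9/4b +351.562ms=3/4b
5) 1406.25ms=3b +703.125ms=3/2b
6) 2109.375ms=9/2b +703.125ms=3/2b
Σ=6b of 6 (128bpm 3/8) — PASS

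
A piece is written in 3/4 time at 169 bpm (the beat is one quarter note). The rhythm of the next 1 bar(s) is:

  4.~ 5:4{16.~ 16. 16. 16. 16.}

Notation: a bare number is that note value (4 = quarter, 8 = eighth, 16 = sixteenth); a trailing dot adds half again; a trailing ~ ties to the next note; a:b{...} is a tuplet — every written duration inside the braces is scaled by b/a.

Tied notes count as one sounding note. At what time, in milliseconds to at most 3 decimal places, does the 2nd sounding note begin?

1. 0.0ms @ 0 + 745.562ms (21/10)
2. 745.562ms @ 21/10 + 106.509ms (3/10)
3. 852.071ms @ 12/5 + 106.509ms (3/10)
4. 958.58ms @ 27/10 + 106.509ms (3/10)

note 2 onset = 21/10b = 745.562ms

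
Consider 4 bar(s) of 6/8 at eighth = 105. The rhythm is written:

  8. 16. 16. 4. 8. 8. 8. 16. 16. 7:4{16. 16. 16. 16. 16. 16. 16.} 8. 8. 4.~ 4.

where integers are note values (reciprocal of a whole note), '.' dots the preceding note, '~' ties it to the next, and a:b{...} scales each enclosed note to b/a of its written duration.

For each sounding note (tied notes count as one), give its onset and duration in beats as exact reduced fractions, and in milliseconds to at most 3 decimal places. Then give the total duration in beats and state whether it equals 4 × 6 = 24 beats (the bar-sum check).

1) 0.0ms=0b +857.143ms=3/2b
2) 857.143ms=3/2b +428.571ms=3/4b
3) 1285.714ms=9/4b +428.571ms=3/4b
4) 1714.286ms=3b +1714.286ms=3b
5) 3428.571ms=6b +857.143ms=3/2b
6) 4285.714ms=15/2b +857.143ms=3/2b
7) 5142.857ms=9b +857.143ms=3/2b
8) 6000.0ms=21/2b +428.571ms=3/4b
9) 6428.571ms=45/4b +428.571ms=3/4b
10) 6857.143ms=12b +244.898ms=3/7b
11) 7102.041ms=87/7b +244.898ms=3/7b
12) 7346.939ms=90/7b +244.898ms=3/7b
13) 7591.837ms=93/7b +244.898ms=3/7b
14) 7836.735ms=96/7b +244.898ms=3/7b
15) 8081.633ms=99/7b +244.898ms=3/7b
16) 8326.531ms=102/7b +244.898ms=3/7b
17) 8571.429ms=15b +857.143ms=3/2b
18) 9428.571ms=33/2b +857.143ms=3/2b
19) 10285.714ms=18b +3428.571ms=6b
Σ=24b of 24 (105bpm 6/8) — PASS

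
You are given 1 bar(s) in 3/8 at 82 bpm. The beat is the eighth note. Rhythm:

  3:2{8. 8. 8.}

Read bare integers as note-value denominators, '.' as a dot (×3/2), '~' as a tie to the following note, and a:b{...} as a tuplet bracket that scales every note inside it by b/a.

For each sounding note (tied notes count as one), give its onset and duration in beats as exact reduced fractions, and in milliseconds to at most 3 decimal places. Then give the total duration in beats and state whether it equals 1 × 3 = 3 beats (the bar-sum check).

1) 0.0ms=0b +731.707ms=1b
2) 731.707ms=1b +731.707ms=1b
3) 1463.415ms=2b +731.707ms=1b
Σ=3b of 3 (82bpm 3/8) — PASS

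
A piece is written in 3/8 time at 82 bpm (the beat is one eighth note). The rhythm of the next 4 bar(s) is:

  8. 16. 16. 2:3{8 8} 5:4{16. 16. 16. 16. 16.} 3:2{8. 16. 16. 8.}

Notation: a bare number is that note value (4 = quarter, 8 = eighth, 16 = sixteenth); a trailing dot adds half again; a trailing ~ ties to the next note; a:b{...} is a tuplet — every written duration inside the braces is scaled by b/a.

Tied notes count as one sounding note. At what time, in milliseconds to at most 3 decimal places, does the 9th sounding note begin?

note 9 onset = 39/5b = 5707.317ms

1. 0.0ms @ 0 + 1097.561ms (3/2)
2. 1097.561ms @ 3/2 + 548.78ms (3/4)
3. 1646.341ms @ 9/4 + 548.78ms (3/4)
4. 2195.122ms @ 3 + 1097.561ms (3/2)
5. 3292.683ms @ 9/2 + 1097.561ms (3/2)
6. 4390.244ms @ 6 + 439.024ms (3/5)
7. 4829.268ms @ 33/5 + 439.024ms (3/5)
8. 5268.293ms @ 36/5 + 439.024ms (3/5)
9. 5707.317ms @ 39/5 + 439.024ms (3/5)
10. 6146.341ms @ 42/5 + 439.024ms (3/5)
11. 6585.366ms @ 9 + 731.707ms (1)
12. 7317.073ms @ 10 + 365.854ms (1/2)
13. 7682.927ms @ 21/2 + 365.854ms (1/2)
14. 8048.78ms @ 11 + 731.707ms (1)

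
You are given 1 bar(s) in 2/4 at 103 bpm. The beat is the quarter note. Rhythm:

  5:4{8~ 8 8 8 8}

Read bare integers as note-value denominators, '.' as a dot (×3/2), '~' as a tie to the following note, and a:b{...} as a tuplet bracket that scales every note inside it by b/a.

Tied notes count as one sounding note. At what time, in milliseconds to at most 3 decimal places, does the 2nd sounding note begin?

note 2 onset = 4/5b = 466.019ms

1. 0.0ms @ 0 + 466.019ms (4/5)
2. 466.019ms @ 4/5 + 233.01ms (2/5)
3. 699.029ms @ 6/5 + 233.01ms (2/5)
4. 932.039ms @ 8/5 + 233.01ms (2/5)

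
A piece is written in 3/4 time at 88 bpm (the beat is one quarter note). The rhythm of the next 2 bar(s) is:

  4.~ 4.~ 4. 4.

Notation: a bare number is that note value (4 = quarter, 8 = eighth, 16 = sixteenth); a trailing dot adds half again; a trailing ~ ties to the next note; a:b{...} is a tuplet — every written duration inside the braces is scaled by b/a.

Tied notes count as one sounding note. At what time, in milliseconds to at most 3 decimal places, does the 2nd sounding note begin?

1. 0.0ms @ 0 + 3068.182ms (9/2)
2. 3068.182ms @ 9/2 + 1022.727ms (3/2)

note 2 onset = 9/2b = 3068.182ms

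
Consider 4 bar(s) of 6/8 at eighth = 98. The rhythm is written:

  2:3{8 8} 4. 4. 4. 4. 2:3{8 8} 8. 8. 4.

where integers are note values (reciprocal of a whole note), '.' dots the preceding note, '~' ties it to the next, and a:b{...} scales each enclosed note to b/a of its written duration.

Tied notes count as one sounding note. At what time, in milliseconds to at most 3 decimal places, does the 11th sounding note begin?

1. 0.0ms @ 0 + 918.367ms (3/2)
2. 918.367ms @ 3/2 + 918.367ms (3/2)
3. 1836.735ms @ 3 + 1836.735ms (3)
4. 3673.469ms @ 6 + 1836.735ms (3)
5. 5510.204ms @ 9 + 1836.735ms (3)
6. 7346.939ms @ 12 + 1836.735ms (3)
7. 9183.673ms @ 15 + 918.367ms (3/2)
8. 10102.041ms @ 33/2 + 918.367ms (3/2)
9. 11020.408ms @ 18 + 918.367ms (3/2)
10. 11938.776ms @ 39/2 + 918.367ms (3/2)
11. 12857.143ms @ 21 + 1836.735ms (3)

note 11 onset = 21b = 12857.143ms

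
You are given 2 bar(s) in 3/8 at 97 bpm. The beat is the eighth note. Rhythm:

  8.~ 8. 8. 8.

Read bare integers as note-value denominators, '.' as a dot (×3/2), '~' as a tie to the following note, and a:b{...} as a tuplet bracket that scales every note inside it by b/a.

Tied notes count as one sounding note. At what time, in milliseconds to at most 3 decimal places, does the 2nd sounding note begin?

note 2 onset = 3b = 1855.67ms

1. 0.0ms @ 0 + 1855.67ms (3)
2. 1855.67ms @ 3 + 927.835ms (3/2)
3. 2783.505ms @ 9/2 + 927.835ms (3/2)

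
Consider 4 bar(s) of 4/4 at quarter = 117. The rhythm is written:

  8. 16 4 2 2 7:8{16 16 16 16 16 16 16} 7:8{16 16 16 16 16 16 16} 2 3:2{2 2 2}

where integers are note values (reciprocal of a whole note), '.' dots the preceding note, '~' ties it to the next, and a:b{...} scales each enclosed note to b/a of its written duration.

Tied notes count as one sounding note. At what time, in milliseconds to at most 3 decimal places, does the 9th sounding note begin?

1. 0.0ms @ 0 + 384.615ms (3/4)
2. 384.615ms @ 3/4 + 128.205ms (1/4)
3. 512.821ms @ 1 + 512.821ms (1)
4. 1025.641ms @ 2 + 1025.641ms (2)
5. 2051.282ms @ 4 + 1025.641ms (2)
6. 3076.923ms @ 6 + 146.52ms (2/7)
7. 3223.443ms @ 44/7 + 146.52ms (2/7)
8. 3369.963ms @ 46/7 + 146.52ms (2/7)
9. 3516.484ms @ 48/7 + 146.52ms (2/7)
10. 3663.004ms @ 50/7 + 146.52ms (2/7)
11. 3809.524ms @ 52/7 + 146.52ms (2/7)
12. 3956.044ms @ 54/7 + 146.52ms (2/7)
13. 4102.564ms @ 8 + 146.52ms (2/7)
14. 4249.084ms @ 58/7 + 146.52ms (2/7)
15. 4395.604ms @ 60/7 + 146.52ms (2/7)
16. 4542.125ms @ 62/7 + 146.52ms (2/7)
17. 4688.645ms @ 64/7 + 146.52ms (2/7)
18. 4835.165ms @ 66/7 + 146.52ms (2/7)
19. 4981.685ms @ 68/7 + 146.52ms (2/7)
20. 5128.205ms @ 10 + 1025.641ms (2)
21. 6153.846ms @ 12 + 683.761ms (4/3)
22. 6837.607ms @ 40/3 + 683.761ms (4/3)
23. 7521.368ms @ 44/3 + 683.761ms (4/3)

note 9 onset = 48/7b = 3516.484ms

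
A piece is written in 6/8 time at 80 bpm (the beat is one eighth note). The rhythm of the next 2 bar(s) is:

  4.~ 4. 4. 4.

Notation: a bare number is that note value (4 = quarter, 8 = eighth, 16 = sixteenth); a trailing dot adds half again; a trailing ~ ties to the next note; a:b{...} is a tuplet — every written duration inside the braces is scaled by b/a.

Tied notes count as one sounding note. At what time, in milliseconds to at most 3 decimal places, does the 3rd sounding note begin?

note 3 onset = 9b = 6750.0ms

1. 0.0ms @ 0 + 4500.0ms (6)
2. 4500.0ms @ 6 + 2250.0ms (3)
3. 6750.0ms @ 9 + 2250.0ms (3)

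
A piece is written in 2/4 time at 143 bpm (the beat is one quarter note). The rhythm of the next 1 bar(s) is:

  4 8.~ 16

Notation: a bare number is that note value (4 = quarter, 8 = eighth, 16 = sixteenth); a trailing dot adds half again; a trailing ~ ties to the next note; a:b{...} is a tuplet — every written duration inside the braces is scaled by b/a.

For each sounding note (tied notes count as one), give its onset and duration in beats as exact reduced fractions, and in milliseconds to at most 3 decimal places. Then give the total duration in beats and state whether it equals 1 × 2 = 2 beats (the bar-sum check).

1) 0.0ms=0b +419.58ms=1b
2) 419.58ms=1b +419.58ms=1b
Σ=2b of 2 (143bpm 2/4) — PASS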